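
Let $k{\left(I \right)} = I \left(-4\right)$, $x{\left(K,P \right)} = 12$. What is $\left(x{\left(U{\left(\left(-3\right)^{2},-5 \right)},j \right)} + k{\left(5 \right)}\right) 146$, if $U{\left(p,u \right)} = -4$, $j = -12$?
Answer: $-1168$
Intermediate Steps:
$k{\left(I \right)} = - 4 I$
$\left(x{\left(U{\left(\left(-3\right)^{2},-5 \right)},j \right)} + k{\left(5 \right)}\right) 146 = \left(12 - 20\right) 146 = \left(-8\right) 146 = -1168$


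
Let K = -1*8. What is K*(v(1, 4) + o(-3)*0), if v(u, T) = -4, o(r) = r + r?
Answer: 32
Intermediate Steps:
o(r) = 2*r
K = -8
K*(v(1, 4) + o(-3)*0) = -8*(-4 + (2*(-3))*0) = -8*(-4 - 6*0) = -8*(-4 + 0) = -8*(-4) = 32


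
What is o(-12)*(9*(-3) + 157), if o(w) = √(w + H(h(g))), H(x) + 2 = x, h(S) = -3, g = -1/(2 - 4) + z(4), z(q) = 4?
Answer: 130*I*√17 ≈ 536.0*I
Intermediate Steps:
g = 9/2 (g = -1/(2 - 4) + 4 = -1/(-2) + 4 = -1*(-½) + 4 = ½ + 4 = 9/2 ≈ 4.5000)
H(x) = -2 + x
o(w) = √(-5 + w) (o(w) = √(w + (-2 - 3)) = √(w - 5) = √(-5 + w))
o(-12)*(9*(-3) + 157) = √(-5 - 12)*(9*(-3) + 157) = √(-17)*(-27 + 157) = (I*√17)*130 = 130*I*√17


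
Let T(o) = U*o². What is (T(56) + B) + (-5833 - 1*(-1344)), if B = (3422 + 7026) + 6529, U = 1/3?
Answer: 40600/3 ≈ 13533.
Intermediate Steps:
U = ⅓ ≈ 0.33333
T(o) = o²/3
B = 16977 (B = 10448 + 6529 = 16977)
(T(56) + B) + (-5833 - 1*(-1344)) = ((⅓)*56² + 16977) + (-5833 - 1*(-1344)) = ((⅓)*3136 + 16977) + (-5833 + 1344) = (3136/3 + 16977) - 4489 = 54067/3 - 4489 = 40600/3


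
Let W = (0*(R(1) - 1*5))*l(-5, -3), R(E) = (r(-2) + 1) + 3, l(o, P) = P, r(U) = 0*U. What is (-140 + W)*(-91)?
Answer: 12740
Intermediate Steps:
r(U) = 0
R(E) = 4 (R(E) = (0 + 1) + 3 = 1 + 3 = 4)
W = 0 (W = (0*(4 - 1*5))*(-3) = (0*(4 - 5))*(-3) = (0*(-1))*(-3) = 0*(-3) = 0)
(-140 + W)*(-91) = (-140 + 0)*(-91) = -140*(-91) = 12740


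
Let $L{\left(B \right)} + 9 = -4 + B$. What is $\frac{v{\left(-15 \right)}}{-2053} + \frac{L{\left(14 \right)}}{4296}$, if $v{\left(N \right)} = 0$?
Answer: $\frac{1}{4296} \approx 0.00023277$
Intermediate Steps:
$L{\left(B \right)} = -13 + B$ ($L{\left(B \right)} = -9 + \left(-4 + B\right) = -13 + B$)
$\frac{v{\left(-15 \right)}}{-2053} + \frac{L{\left(14 \right)}}{4296} = \frac{0}{-2053} + \frac{-13 + 14}{4296} = 0 \left(- \frac{1}{2053}\right) + 1 \cdot \frac{1}{4296} = 0 + \frac{1}{4296} = \frac{1}{4296}$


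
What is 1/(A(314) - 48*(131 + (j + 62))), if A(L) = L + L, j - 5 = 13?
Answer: -1/9500 ≈ -0.00010526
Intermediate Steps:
j = 18 (j = 5 + 13 = 18)
A(L) = 2*L
1/(A(314) - 48*(131 + (j + 62))) = 1/(2*314 - 48*(131 + (18 + 62))) = 1/(628 - 48*(131 + 80)) = 1/(628 - 48*211) = 1/(628 - 10128) = 1/(-9500) = -1/9500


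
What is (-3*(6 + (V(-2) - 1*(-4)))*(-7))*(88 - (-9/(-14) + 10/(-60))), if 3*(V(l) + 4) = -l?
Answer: 36760/3 ≈ 12253.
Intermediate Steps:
V(l) = -4 - l/3 (V(l) = -4 + (-l)/3 = -4 - l/3)
(-3*(6 + (V(-2) - 1*(-4)))*(-7))*(88 - (-9/(-14) + 10/(-60))) = (-3*(6 + ((-4 - 1/3*(-2)) - 1*(-4)))*(-7))*(88 - (-9/(-14) + 10/(-60))) = (-3*(6 + ((-4 + 2/3) + 4))*(-7))*(88 - (-9*(-1/14) + 10*(-1/60))) = (-3*(6 + (-10/3 + 4))*(-7))*(88 - (9/14 - 1/6)) = (-3*(6 + 2/3)*(-7))*(88 - 1*10/21) = (-3*20/3*(-7))*(88 - 10/21) = -20*(-7)*(1838/21) = 140*(1838/21) = 36760/3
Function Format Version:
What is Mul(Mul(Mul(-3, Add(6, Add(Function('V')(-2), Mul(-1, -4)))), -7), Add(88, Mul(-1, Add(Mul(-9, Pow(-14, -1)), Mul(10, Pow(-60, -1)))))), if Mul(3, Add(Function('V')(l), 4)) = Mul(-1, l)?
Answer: Rational(36760, 3) ≈ 12253.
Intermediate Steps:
Function('V')(l) = Add(-4, Mul(Rational(-1, 3), l)) (Function('V')(l) = Add(-4, Mul(Rational(1, 3), Mul(-1, l))) = Add(-4, Mul(Rational(-1, 3), l)))
Mul(Mul(Mul(-3, Add(6, Add(Function('V')(-2), Mul(-1, -4)))), -7), Add(88, Mul(-1, Add(Mul(-9, Pow(-14, -1)), Mul(10, Pow(-60, -1)))))) = Mul(Mul(Mul(-3, Add(6, Add(Add(-4, Mul(Rational(-1, 3), -2)), Mul(-1, -4)))), -7), Add(88, Mul(-1, Add(Mul(-9, Pow(-14, -1)), Mul(10, Pow(-60, -1)))))) = Mul(Mul(Mul(-3, Add(6, Add(Add(-4, Rational(2, 3)), 4))), -7), Add(88, Mul(-1, Add(Mul(-9, Rational(-1, 14)), Mul(10, Rational(-1, 60)))))) = Mul(Mul(Mul(-3, Add(6, Add(Rational(-10, 3), 4))), -7), Add(88, Mul(-1, Add(Rational(9, 14), Rational(-1, 6))))) = Mul(Mul(Mul(-3, Add(6, Rational(2, 3))), -7), Add(88, Mul(-1, Rational(10, 21)))) = Mul(Mul(Mul(-3, Rational(20, 3)), -7), Add(88, Rational(-10, 21))) = Mul(Mul(-20, -7), Rational(1838, 21)) = Mul(140, Rational(1838, 21)) = Rational(36760, 3)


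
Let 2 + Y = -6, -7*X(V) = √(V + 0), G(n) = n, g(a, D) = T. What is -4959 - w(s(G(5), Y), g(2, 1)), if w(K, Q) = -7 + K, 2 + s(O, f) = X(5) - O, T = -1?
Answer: -4945 + √5/7 ≈ -4944.7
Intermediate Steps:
g(a, D) = -1
X(V) = -√V/7 (X(V) = -√(V + 0)/7 = -√V/7)
Y = -8 (Y = -2 - 6 = -8)
s(O, f) = -2 - O - √5/7 (s(O, f) = -2 + (-√5/7 - O) = -2 + (-O - √5/7) = -2 - O - √5/7)
-4959 - w(s(G(5), Y), g(2, 1)) = -4959 - (-7 + (-2 - 1*5 - √5/7)) = -4959 - (-7 + (-2 - 5 - √5/7)) = -4959 - (-7 + (-7 - √5/7)) = -4959 - (-14 - √5/7) = -4959 + (14 + √5/7) = -4945 + √5/7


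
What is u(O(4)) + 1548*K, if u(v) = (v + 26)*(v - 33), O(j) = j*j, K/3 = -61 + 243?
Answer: 844494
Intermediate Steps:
K = 546 (K = 3*(-61 + 243) = 3*182 = 546)
O(j) = j²
u(v) = (-33 + v)*(26 + v) (u(v) = (26 + v)*(-33 + v) = (-33 + v)*(26 + v))
u(O(4)) + 1548*K = (-858 + (4²)² - 7*4²) + 1548*546 = (-858 + 16² - 7*16) + 845208 = (-858 + 256 - 112) + 845208 = -714 + 845208 = 844494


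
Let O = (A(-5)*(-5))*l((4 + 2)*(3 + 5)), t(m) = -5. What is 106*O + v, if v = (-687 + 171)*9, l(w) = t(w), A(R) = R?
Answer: -17894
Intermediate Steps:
l(w) = -5
O = -125 (O = -5*(-5)*(-5) = 25*(-5) = -125)
v = -4644 (v = -516*9 = -4644)
106*O + v = 106*(-125) - 4644 = -13250 - 4644 = -17894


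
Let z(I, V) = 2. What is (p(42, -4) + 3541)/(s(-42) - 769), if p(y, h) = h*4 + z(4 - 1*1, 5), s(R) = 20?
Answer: -3527/749 ≈ -4.7089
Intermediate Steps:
p(y, h) = 2 + 4*h (p(y, h) = h*4 + 2 = 4*h + 2 = 2 + 4*h)
(p(42, -4) + 3541)/(s(-42) - 769) = ((2 + 4*(-4)) + 3541)/(20 - 769) = ((2 - 16) + 3541)/(-749) = (-14 + 3541)*(-1/749) = 3527*(-1/749) = -3527/749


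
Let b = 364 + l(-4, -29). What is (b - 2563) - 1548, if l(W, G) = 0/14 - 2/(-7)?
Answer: -26227/7 ≈ -3746.7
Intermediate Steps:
l(W, G) = 2/7 (l(W, G) = 0*(1/14) - 2*(-⅐) = 0 + 2/7 = 2/7)
b = 2550/7 (b = 364 + 2/7 = 2550/7 ≈ 364.29)
(b - 2563) - 1548 = (2550/7 - 2563) - 1548 = -15391/7 - 1548 = -26227/7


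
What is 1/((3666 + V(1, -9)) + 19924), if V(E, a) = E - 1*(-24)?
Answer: 1/23615 ≈ 4.2346e-5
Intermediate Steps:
V(E, a) = 24 + E (V(E, a) = E + 24 = 24 + E)
1/((3666 + V(1, -9)) + 19924) = 1/((3666 + (24 + 1)) + 19924) = 1/((3666 + 25) + 19924) = 1/(3691 + 19924) = 1/23615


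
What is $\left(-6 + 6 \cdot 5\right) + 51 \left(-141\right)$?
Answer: $-7167$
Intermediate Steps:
$\left(-6 + 6 \cdot 5\right) + 51 \left(-141\right) = \left(-6 + 30\right) - 7191 = 24 - 7191 = -7167$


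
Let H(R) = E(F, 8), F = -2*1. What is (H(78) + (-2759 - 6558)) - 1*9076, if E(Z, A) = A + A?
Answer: -18377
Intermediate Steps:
F = -2
E(Z, A) = 2*A
H(R) = 16 (H(R) = 2*8 = 16)
(H(78) + (-2759 - 6558)) - 1*9076 = (16 + (-2759 - 6558)) - 1*9076 = (16 - 9317) - 9076 = -9301 - 9076 = -18377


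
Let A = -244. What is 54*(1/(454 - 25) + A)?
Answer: -1884150/143 ≈ -13176.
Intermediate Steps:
54*(1/(454 - 25) + A) = 54*(1/(454 - 25) - 244) = 54*(1/429 - 244) = 54*(-104675/429) = -1884150/143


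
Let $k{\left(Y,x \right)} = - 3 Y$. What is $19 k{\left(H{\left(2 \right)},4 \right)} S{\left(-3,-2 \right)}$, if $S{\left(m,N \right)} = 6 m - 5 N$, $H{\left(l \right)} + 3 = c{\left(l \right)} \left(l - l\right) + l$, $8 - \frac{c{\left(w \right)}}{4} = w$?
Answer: $-456$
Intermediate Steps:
$c{\left(w \right)} = 32 - 4 w$
$H{\left(l \right)} = -3 + l$ ($H{\left(l \right)} = -3 + \left(\left(32 - 4 l\right) \left(l - l\right) + l\right) = -3 + \left(\left(32 - 4 l\right) 0 + l\right) = -3 + \left(0 + l\right) = -3 + l$)
$S{\left(m,N \right)} = - 5 N + 6 m$
$19 k{\left(H{\left(2 \right)},4 \right)} S{\left(-3,-2 \right)} = 19 \left(- 3 \left(-3 + 2\right)\right) \left(\left(-5\right) \left(-2\right) + 6 \left(-3\right)\right) = 19 \left(\left(-3\right) \left(-1\right)\right) \left(10 - 18\right) = 19 \cdot 3 \left(-8\right) = 57 \left(-8\right) = -456$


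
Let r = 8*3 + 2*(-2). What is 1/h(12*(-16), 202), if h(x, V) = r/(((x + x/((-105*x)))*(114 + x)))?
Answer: 262093/350 ≈ 748.84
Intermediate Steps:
r = 20 (r = 24 - 4 = 20)
h(x, V) = 20/((114 + x)*(-1/105 + x)) (h(x, V) = 20/(((x + x/((-105*x)))*(114 + x))) = 20/(((x + x*(-1/(105*x)))*(114 + x))) = 20/(((x - 1/105)*(114 + x))) = 20/(((-1/105 + x)*(114 + x))) = 20/(((114 + x)*(-1/105 + x))) = 20*(1/((114 + x)*(-1/105 + x))) = 20/((114 + x)*(-1/105 + x)))
1/h(12*(-16), 202) = 1/(2100/(-114 + 105*(12*(-16))² + 11969*(12*(-16)))) = 1/(2100/(-114 + 105*(-192)² + 11969*(-192))) = 1/(2100/(-114 + 105*36864 - 2298048)) = 1/(2100/(-114 + 3870720 - 2298048)) = 1/(2100/1572558) = 1/(2100*(1/1572558)) = 1/(350/262093) = 262093/350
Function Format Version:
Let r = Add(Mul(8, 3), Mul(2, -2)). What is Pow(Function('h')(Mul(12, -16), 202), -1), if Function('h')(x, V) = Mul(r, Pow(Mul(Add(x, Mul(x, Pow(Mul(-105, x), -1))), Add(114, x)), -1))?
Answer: Rational(262093, 350) ≈ 748.84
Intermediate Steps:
r = 20 (r = Add(24, -4) = 20)
Function('h')(x, V) = Mul(20, Pow(Add(114, x), -1), Pow(Add(Rational(-1, 105), x), -1)) (Function('h')(x, V) = Mul(20, Pow(Mul(Add(x, Mul(x, Pow(Mul(-105, x), -1))), Add(114, x)), -1)) = Mul(20, Pow(Mul(Add(x, Mul(x, Mul(Rational(-1, 105), Pow(x, -1)))), Add(114, x)), -1)) = Mul(20, Pow(Mul(Add(x, Rational(-1, 105)), Add(114, x)), -1)) = Mul(20, Pow(Mul(Add(Rational(-1, 105), x), Add(114, x)), -1)) = Mul(20, Pow(Mul(Add(114, x), Add(Rational(-1, 105), x)), -1)) = Mul(20, Mul(Pow(Add(114, x), -1), Pow(Add(Rational(-1, 105), x), -1))) = Mul(20, Pow(Add(114, x), -1), Pow(Add(Rational(-1, 105), x), -1)))
Pow(Function('h')(Mul(12, -16), 202), -1) = Pow(Mul(2100, Pow(Add(-114, Mul(105, Pow(Mul(12, -16), 2)), Mul(11969, Mul(12, -16))), -1)), -1) = Pow(Mul(2100, Pow(Add(-114, Mul(105, Pow(-192, 2)), Mul(11969, -192)), -1)), -1) = Pow(Mul(2100, Pow(Add(-114, Mul(105, 36864), -2298048), -1)), -1) = Pow(Mul(2100, Pow(Add(-114, 3870720, -2298048), -1)), -1) = Pow(Mul(2100, Pow(1572558, -1)), -1) = Pow(Mul(2100, Rational(1, 1572558)), -1) = Pow(Rational(350, 262093), -1) = Rational(262093, 350)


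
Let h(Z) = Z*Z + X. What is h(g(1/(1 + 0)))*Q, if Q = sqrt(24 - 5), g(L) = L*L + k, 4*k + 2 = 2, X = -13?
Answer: -12*sqrt(19) ≈ -52.307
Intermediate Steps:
k = 0 (k = -1/2 + (1/4)*2 = -1/2 + 1/2 = 0)
g(L) = L**2 (g(L) = L*L + 0 = L**2 + 0 = L**2)
h(Z) = -13 + Z**2 (h(Z) = Z*Z - 13 = Z**2 - 13 = -13 + Z**2)
Q = sqrt(19) ≈ 4.3589
h(g(1/(1 + 0)))*Q = (-13 + ((1/(1 + 0))**2)**2)*sqrt(19) = (-13 + ((1/1)**2)**2)*sqrt(19) = (-13 + (1**2)**2)*sqrt(19) = (-13 + 1**2)*sqrt(19) = (-13 + 1)*sqrt(19) = -12*sqrt(19)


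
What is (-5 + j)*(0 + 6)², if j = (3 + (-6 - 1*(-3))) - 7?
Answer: -432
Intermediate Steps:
j = -7 (j = (3 + (-6 + 3)) - 7 = (3 - 3) - 7 = 0 - 7 = -7)
(-5 + j)*(0 + 6)² = (-5 - 7)*(0 + 6)² = -12*6² = -12*36 = -432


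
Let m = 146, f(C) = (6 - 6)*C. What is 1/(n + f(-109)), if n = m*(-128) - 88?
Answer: -1/18776 ≈ -5.3259e-5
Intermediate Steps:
f(C) = 0 (f(C) = 0*C = 0)
n = -18776 (n = 146*(-128) - 88 = -18688 - 88 = -18776)
1/(n + f(-109)) = 1/(-18776 + 0) = 1/(-18776) = -1/18776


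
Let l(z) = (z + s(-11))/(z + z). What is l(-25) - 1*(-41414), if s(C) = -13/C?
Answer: 11388981/275 ≈ 41415.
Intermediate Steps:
l(z) = (13/11 + z)/(2*z) (l(z) = (z - 13/(-11))/(z + z) = (z - 13*(-1/11))/((2*z)) = (z + 13/11)*(1/(2*z)) = (13/11 + z)*(1/(2*z)) = (13/11 + z)/(2*z))
l(-25) - 1*(-41414) = (1/22)*(13 + 11*(-25))/(-25) - 1*(-41414) = (1/22)*(-1/25)*(13 - 275) + 41414 = (1/22)*(-1/25)*(-262) + 41414 = 131/275 + 41414 = 11388981/275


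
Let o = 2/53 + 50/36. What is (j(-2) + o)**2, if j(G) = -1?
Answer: 165649/910116 ≈ 0.18201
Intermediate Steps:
o = 1361/954 (o = 2*(1/53) + 50*(1/36) = 2/53 + 25/18 = 1361/954 ≈ 1.4266)
(j(-2) + o)**2 = (-1 + 1361/954)**2 = (407/954)**2 = 165649/910116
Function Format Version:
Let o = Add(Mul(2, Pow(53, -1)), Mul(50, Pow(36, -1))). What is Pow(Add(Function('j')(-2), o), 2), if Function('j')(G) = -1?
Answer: Rational(165649, 910116) ≈ 0.18201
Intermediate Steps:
o = Rational(1361, 954) (o = Add(Mul(2, Rational(1, 53)), Mul(50, Rational(1, 36))) = Add(Rational(2, 53), Rational(25, 18)) = Rational(1361, 954) ≈ 1.4266)
Pow(Add(Function('j')(-2), o), 2) = Pow(Add(-1, Rational(1361, 954)), 2) = Pow(Rational(407, 954), 2) = Rational(165649, 910116)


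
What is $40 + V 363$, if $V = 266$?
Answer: $96598$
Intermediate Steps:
$40 + V 363 = 40 + 266 \cdot 363 = 40 + 96558 = 96598$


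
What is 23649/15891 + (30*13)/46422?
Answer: 61335076/40982889 ≈ 1.4966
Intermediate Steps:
23649/15891 + (30*13)/46422 = 23649*(1/15891) + 390*(1/46422) = 7883/5297 + 65/7737 = 61335076/40982889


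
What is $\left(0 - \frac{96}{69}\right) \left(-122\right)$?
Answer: $\frac{3904}{23} \approx 169.74$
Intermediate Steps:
$\left(0 - \frac{96}{69}\right) \left(-122\right) = \left(0 - \frac{32}{23}\right) \left(-122\right) = \left(- \frac{32}{23}\right) \left(-122\right) = \frac{3904}{23}$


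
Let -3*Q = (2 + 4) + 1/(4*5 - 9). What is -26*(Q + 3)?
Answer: -832/33 ≈ -25.212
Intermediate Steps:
Q = -67/33 (Q = -((2 + 4) + 1/(4*5 - 9))/3 = -(6 + 1/(20 - 9))/3 = -(6 + 1/11)/3 = -1/3*67/11 = -67/33 ≈ -2.0303)
-26*(Q + 3) = -26*(-67/33 + 3) = -26*32/33 = -832/33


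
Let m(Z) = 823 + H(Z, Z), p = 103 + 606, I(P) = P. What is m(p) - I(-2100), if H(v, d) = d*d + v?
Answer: 506313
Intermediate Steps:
H(v, d) = v + d**2 (H(v, d) = d**2 + v = v + d**2)
p = 709
m(Z) = 823 + Z + Z**2 (m(Z) = 823 + (Z + Z**2) = 823 + Z + Z**2)
m(p) - I(-2100) = (823 + 709 + 709**2) - 1*(-2100) = (823 + 709 + 502681) + 2100 = 504213 + 2100 = 506313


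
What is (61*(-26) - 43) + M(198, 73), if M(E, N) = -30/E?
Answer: -53762/33 ≈ -1629.2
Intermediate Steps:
(61*(-26) - 43) + M(198, 73) = (61*(-26) - 43) - 30/198 = (-1586 - 43) - 30*1/198 = -1629 - 5/33 = -53762/33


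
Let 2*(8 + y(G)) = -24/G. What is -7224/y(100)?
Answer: 25800/29 ≈ 889.66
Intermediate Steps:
y(G) = -8 - 12/G (y(G) = -8 + (-24/G)/2 = -8 - 12/G)
-7224/y(100) = -7224/(-8 - 12/100) = -7224/(-8 - 12*1/100) = -7224/(-8 - 3/25) = -7224/(-203/25) = -7224*(-25/203) = 25800/29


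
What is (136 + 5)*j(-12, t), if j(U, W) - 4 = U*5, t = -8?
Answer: -7896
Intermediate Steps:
j(U, W) = 4 + 5*U (j(U, W) = 4 + U*5 = 4 + 5*U)
(136 + 5)*j(-12, t) = (136 + 5)*(4 + 5*(-12)) = 141*(4 - 60) = 141*(-56) = -7896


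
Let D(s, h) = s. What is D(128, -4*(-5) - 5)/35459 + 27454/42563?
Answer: 978939450/1509241417 ≈ 0.64863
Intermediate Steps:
D(128, -4*(-5) - 5)/35459 + 27454/42563 = 128/35459 + 27454/42563 = 978939450/1509241417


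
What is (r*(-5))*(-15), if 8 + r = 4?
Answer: -300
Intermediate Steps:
r = -4 (r = -8 + 4 = -4)
(r*(-5))*(-15) = -4*(-5)*(-15) = 20*(-15) = -300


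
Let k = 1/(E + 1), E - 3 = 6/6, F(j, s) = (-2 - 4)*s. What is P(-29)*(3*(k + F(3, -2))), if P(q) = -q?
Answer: 5307/5 ≈ 1061.4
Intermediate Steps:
F(j, s) = -6*s
E = 4 (E = 3 + 6/6 = 3 + 6*(⅙) = 3 + 1 = 4)
k = ⅕ (k = 1/(4 + 1) = 1/5 = ⅕ ≈ 0.20000)
P(-29)*(3*(k + F(3, -2))) = (-1*(-29))*(3*(⅕ - 6*(-2))) = 29*(3*(⅕ + 12)) = 29*(3*(61/5)) = 29*(183/5) = 5307/5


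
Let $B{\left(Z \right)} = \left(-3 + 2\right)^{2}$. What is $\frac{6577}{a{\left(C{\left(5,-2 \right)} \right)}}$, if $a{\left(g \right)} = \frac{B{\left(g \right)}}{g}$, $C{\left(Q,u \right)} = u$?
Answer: $-13154$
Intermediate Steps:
$B{\left(Z \right)} = 1$ ($B{\left(Z \right)} = \left(-1\right)^{2} = 1$)
$a{\left(g \right)} = \frac{1}{g}$ ($a{\left(g \right)} = 1 \frac{1}{g} = \frac{1}{g}$)
$\frac{6577}{a{\left(C{\left(5,-2 \right)} \right)}} = \frac{6577}{\frac{1}{-2}} = \frac{6577}{- \frac{1}{2}} = 6577 \left(-2\right) = -13154$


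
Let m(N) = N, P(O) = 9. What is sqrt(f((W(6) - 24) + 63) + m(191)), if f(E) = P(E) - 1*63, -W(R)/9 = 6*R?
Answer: sqrt(137) ≈ 11.705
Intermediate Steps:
W(R) = -54*R
f(E) = -54 (f(E) = 9 - 1*63 = 9 - 63 = -54)
sqrt(f((W(6) - 24) + 63) + m(191)) = sqrt(-54 + 191) = sqrt(137)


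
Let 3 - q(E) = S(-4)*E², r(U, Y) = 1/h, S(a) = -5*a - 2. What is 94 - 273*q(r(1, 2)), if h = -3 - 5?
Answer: -20743/32 ≈ -648.22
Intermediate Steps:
h = -8
S(a) = -2 - 5*a
r(U, Y) = -⅛ (r(U, Y) = 1/(-8) = -⅛)
q(E) = 3 - 18*E² (q(E) = 3 - (-2 - 5*(-4))*E² = 3 - (-2 + 20)*E² = 3 - 18*E²)
94 - 273*q(r(1, 2)) = 94 - 273*(3 - 18*(-⅛)²) = 94 - 273*(3 - 18*1/64) = 94 - 273*(3 - 9/32) = 94 - 273*87/32 = 94 - 23751/32 = -20743/32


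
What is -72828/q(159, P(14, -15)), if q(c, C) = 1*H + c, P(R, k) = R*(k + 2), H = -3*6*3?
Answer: -3468/5 ≈ -693.60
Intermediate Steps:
H = -54 (H = -18*3 = -54)
P(R, k) = R*(2 + k)
q(c, C) = -54 + c (q(c, C) = 1*(-54) + c = -54 + c)
-72828/q(159, P(14, -15)) = -72828/(-54 + 159) = -72828/105 = -72828*1/105 = -3468/5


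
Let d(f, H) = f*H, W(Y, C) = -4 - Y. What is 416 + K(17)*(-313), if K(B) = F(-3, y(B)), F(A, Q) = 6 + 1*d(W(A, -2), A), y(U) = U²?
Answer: -2401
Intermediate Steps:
d(f, H) = H*f
F(A, Q) = 6 + A*(-4 - A) (F(A, Q) = 6 + 1*(A*(-4 - A)) = 6 + A*(-4 - A))
K(B) = 9 (K(B) = 6 - 1*(-3)*(4 - 3) = 6 - 1*(-3)*1 = 6 + 3 = 9)
416 + K(17)*(-313) = 416 + 9*(-313) = 416 - 2817 = -2401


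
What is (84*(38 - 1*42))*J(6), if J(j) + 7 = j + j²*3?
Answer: -35952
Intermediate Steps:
J(j) = -7 + j + 3*j² (J(j) = -7 + (j + j²*3) = -7 + (j + 3*j²) = -7 + j + 3*j²)
(84*(38 - 1*42))*J(6) = (84*(38 - 1*42))*(-7 + 6 + 3*6²) = (84*(38 - 42))*(-7 + 6 + 3*36) = (84*(-4))*(-7 + 6 + 108) = -336*107 = -35952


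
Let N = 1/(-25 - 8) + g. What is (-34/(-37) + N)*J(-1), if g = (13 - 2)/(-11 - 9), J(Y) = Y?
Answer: -8269/24420 ≈ -0.33862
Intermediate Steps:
g = -11/20 (g = 11/(-20) = 11*(-1/20) = -11/20 ≈ -0.55000)
N = -383/660 (N = 1/(-25 - 8) - 11/20 = 1/(-33) - 11/20 = -1/33 - 11/20 = -383/660 ≈ -0.58030)
(-34/(-37) + N)*J(-1) = (-34/(-37) - 383/660)*(-1) = (-34*(-1/37) - 383/660)*(-1) = (34/37 - 383/660)*(-1) = (8269/24420)*(-1) = -8269/24420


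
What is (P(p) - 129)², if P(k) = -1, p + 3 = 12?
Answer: 16900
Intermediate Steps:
p = 9 (p = -3 + 12 = 9)
(P(p) - 129)² = (-1 - 129)² = (-130)² = 16900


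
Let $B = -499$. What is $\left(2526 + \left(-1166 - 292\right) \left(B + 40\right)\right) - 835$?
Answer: $670913$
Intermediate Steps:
$\left(2526 + \left(-1166 - 292\right) \left(B + 40\right)\right) - 835 = \left(2526 + \left(-1166 - 292\right) \left(-499 + 40\right)\right) - 835 = \left(2526 - -669222\right) - 835 = \left(2526 + 669222\right) - 835 = 671748 - 835 = 670913$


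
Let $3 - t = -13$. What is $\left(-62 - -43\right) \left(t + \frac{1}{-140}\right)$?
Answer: $- \frac{42541}{140} \approx -303.86$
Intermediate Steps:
$t = 16$ ($t = 3 - -13 = 3 + 13 = 16$)
$\left(-62 - -43\right) \left(t + \frac{1}{-140}\right) = \left(-62 - -43\right) \left(16 + \frac{1}{-140}\right) = \left(-62 + 43\right) \left(16 - \frac{1}{140}\right) = \left(-19\right) \frac{2239}{140} = - \frac{42541}{140}$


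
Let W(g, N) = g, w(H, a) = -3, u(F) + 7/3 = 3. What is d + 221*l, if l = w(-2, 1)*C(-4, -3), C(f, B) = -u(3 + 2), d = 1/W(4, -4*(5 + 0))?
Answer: 1769/4 ≈ 442.25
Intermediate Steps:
u(F) = ⅔ (u(F) = -7/3 + 3 = ⅔)
d = ¼ (d = 1/4 = ¼ ≈ 0.25000)
C(f, B) = -⅔ (C(f, B) = -1*⅔ = -⅔)
l = 2 (l = -3*(-⅔) = 2)
d + 221*l = ¼ + 221*2 = ¼ + 442 = 1769/4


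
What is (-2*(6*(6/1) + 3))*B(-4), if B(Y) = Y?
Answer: 312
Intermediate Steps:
(-2*(6*(6/1) + 3))*B(-4) = -2*(6*(6/1) + 3)*(-4) = -2*(6*(6*1) + 3)*(-4) = -2*(6*6 + 3)*(-4) = -2*(36 + 3)*(-4) = -2*39*(-4) = -78*(-4) = 312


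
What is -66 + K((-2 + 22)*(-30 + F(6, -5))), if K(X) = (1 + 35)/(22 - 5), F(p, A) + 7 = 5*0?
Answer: -1086/17 ≈ -63.882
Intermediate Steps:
F(p, A) = -7 (F(p, A) = -7 + 5*0 = -7 + 0 = -7)
K(X) = 36/17
-66 + K((-2 + 22)*(-30 + F(6, -5))) = -66 + 36/17 = -1086/17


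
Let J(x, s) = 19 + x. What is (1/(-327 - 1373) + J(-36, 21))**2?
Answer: 835267801/2890000 ≈ 289.02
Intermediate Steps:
(1/(-327 - 1373) + J(-36, 21))**2 = (1/(-327 - 1373) + (19 - 36))**2 = (1/(-1700) - 17)**2 = (-1/1700 - 17)**2 = (-28901/1700)**2 = 835267801/2890000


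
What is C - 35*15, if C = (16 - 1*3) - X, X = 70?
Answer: -582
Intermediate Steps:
C = -57 (C = (16 - 1*3) - 1*70 = (16 - 3) - 70 = 13 - 70 = -57)
C - 35*15 = -57 - 35*15 = -57 - 525 = -582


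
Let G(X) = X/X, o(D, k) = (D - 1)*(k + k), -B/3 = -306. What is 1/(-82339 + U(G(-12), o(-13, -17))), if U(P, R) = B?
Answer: -1/81421 ≈ -1.2282e-5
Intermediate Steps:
B = 918 (B = -3*(-306) = 918)
o(D, k) = 2*k*(-1 + D) (o(D, k) = (-1 + D)*(2*k) = 2*k*(-1 + D))
G(X) = 1
U(P, R) = 918
1/(-82339 + U(G(-12), o(-13, -17))) = 1/(-82339 + 918) = 1/(-81421) = -1/81421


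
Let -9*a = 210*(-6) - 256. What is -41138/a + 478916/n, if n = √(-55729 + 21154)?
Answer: -185121/758 - 478916*I*√1383/6915 ≈ -244.22 - 2575.6*I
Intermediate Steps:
n = 5*I*√1383 (n = √(-34575) = 5*I*√1383 ≈ 185.94*I)
a = 1516/9 (a = -(210*(-6) - 256)/9 = -(-1260 - 256)/9 = -⅑*(-1516) = 1516/9 ≈ 168.44)
-41138/a + 478916/n = -41138/1516/9 + 478916/((5*I*√1383)) = -41138*9/1516 + 478916*(-I*√1383/6915) = -185121/758 - 478916*I*√1383/6915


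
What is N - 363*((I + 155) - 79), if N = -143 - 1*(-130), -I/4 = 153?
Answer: 194555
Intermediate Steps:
I = -612 (I = -4*153 = -612)
N = -13 (N = -143 + 130 = -13)
N - 363*((I + 155) - 79) = -13 - 363*((-612 + 155) - 79) = -13 - 363*(-457 - 79) = -13 - 363*(-536) = -13 + 194568 = 194555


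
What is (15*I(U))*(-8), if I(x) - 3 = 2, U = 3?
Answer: -600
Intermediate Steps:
I(x) = 5 (I(x) = 3 + 2 = 5)
(15*I(U))*(-8) = (15*5)*(-8) = 75*(-8) = -600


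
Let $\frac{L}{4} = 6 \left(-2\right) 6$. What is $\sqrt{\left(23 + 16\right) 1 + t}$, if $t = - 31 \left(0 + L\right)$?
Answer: $7 \sqrt{183} \approx 94.694$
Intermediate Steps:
$L = -288$ ($L = 4 \cdot 6 \left(-2\right) 6 = 4 \left(\left(-12\right) 6\right) = 4 \left(-72\right) = -288$)
$t = 8928$ ($t = - 31 \left(0 - 288\right) = \left(-31\right) \left(-288\right) = 8928$)
$\sqrt{\left(23 + 16\right) 1 + t} = \sqrt{\left(23 + 16\right) 1 + 8928} = \sqrt{39 \cdot 1 + 8928} = \sqrt{39 + 8928} = \sqrt{8967} = 7 \sqrt{183}$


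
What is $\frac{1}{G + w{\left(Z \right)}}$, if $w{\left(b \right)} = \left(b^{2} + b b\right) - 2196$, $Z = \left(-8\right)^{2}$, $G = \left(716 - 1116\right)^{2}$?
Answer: $\frac{1}{165996} \approx 6.0242 \cdot 10^{-6}$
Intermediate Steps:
$G = 160000$ ($G = \left(-400\right)^{2} = 160000$)
$Z = 64$
$w{\left(b \right)} = -2196 + 2 b^{2}$ ($w{\left(b \right)} = \left(b^{2} + b^{2}\right) - 2196 = 2 b^{2} - 2196 = -2196 + 2 b^{2}$)
$\frac{1}{G + w{\left(Z \right)}} = \frac{1}{160000 - \left(2196 - 2 \cdot 64^{2}\right)} = \frac{1}{160000 + \left(-2196 + 2 \cdot 4096\right)} = \frac{1}{160000 + \left(-2196 + 8192\right)} = \frac{1}{160000 + 5996} = \frac{1}{165996}$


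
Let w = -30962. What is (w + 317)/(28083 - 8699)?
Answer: -30645/19384 ≈ -1.5809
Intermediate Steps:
(w + 317)/(28083 - 8699) = (-30962 + 317)/(28083 - 8699) = -30645/19384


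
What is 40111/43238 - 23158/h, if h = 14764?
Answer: -51138350/79795729 ≈ -0.64087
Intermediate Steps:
40111/43238 - 23158/h = 40111/43238 - 23158/14764 = 40111*(1/43238) - 23158*1/14764 = 40111/43238 - 11579/7382 = -51138350/79795729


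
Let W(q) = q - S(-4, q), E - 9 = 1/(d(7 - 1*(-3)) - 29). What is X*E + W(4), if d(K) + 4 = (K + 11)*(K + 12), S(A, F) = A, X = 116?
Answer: 451424/429 ≈ 1052.3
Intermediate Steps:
d(K) = -4 + (11 + K)*(12 + K) (d(K) = -4 + (K + 11)*(K + 12) = -4 + (11 + K)*(12 + K))
E = 3862/429 (E = 9 + 1/((128 + (7 - 1*(-3))**2 + 23*(7 - 1*(-3))) - 29) = 9 + 1/((128 + (7 + 3)**2 + 23*(7 + 3)) - 29) = 9 + 1/((128 + 10**2 + 23*10) - 29) = 9 + 1/((128 + 100 + 230) - 29) = 9 + 1/(458 - 29) = 9 + 1/429 = 3862/429 ≈ 9.0023)
W(q) = 4 + q (W(q) = q - 1*(-4) = q + 4 = 4 + q)
X*E + W(4) = 116*(3862/429) + (4 + 4) = 447992/429 + 8 = 451424/429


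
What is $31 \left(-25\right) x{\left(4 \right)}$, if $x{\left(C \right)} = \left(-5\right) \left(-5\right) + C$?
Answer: $-22475$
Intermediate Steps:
$x{\left(C \right)} = 25 + C$
$31 \left(-25\right) x{\left(4 \right)} = 31 \left(-25\right) \left(25 + 4\right) = \left(-775\right) 29 = -22475$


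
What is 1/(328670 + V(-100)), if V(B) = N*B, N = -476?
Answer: 1/376270 ≈ 2.6577e-6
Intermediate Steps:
V(B) = -476*B
1/(328670 + V(-100)) = 1/(328670 - 476*(-100)) = 1/(328670 + 47600) = 1/376270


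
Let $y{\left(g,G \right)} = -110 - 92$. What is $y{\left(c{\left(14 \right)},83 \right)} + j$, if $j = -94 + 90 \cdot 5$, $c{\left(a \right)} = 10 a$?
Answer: $154$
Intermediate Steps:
$y{\left(g,G \right)} = -202$ ($y{\left(g,G \right)} = -110 - 92 = -202$)
$j = 356$ ($j = -94 + 450 = 356$)
$y{\left(c{\left(14 \right)},83 \right)} + j = -202 + 356 = 154$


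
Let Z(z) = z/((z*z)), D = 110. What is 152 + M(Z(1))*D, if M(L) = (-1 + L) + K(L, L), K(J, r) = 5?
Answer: 702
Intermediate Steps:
Z(z) = 1/z (Z(z) = z/(z**2) = z/z**2 = 1/z)
M(L) = 4 + L (M(L) = (-1 + L) + 5 = 4 + L)
152 + M(Z(1))*D = 152 + (4 + 1/1)*110 = 152 + (4 + 1)*110 = 152 + 5*110 = 152 + 550 = 702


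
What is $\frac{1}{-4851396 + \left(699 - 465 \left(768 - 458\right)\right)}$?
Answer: $- \frac{1}{4994847} \approx -2.0021 \cdot 10^{-7}$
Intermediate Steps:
$\frac{1}{-4851396 + \left(699 - 465 \left(768 - 458\right)\right)} = \frac{1}{-4851396 + \left(699 - 144150\right)} = \frac{1}{-4851396 - 143451} = \frac{1}{-4994847} = - \frac{1}{4994847}$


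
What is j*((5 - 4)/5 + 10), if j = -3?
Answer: -153/5 ≈ -30.600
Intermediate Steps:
j*((5 - 4)/5 + 10) = -3*((5 - 4)/5 + 10) = -3*((1/5)*1 + 10) = -3*(1/5 + 10) = -3*51/5 = -153/5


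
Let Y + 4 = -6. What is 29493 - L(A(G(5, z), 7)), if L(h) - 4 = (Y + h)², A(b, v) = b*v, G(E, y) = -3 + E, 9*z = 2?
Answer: 29473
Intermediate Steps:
z = 2/9 (z = (⅑)*2 = 2/9 ≈ 0.22222)
Y = -10 (Y = -4 - 6 = -10)
L(h) = 4 + (-10 + h)²
29493 - L(A(G(5, z), 7)) = 29493 - (4 + (-10 + (-3 + 5)*7)²) = 29493 - (4 + (-10 + 2*7)²) = 29493 - (4 + (-10 + 14)²) = 29493 - (4 + 4²) = 29493 - (4 + 16) = 29493 - 1*20 = 29493 - 20 = 29473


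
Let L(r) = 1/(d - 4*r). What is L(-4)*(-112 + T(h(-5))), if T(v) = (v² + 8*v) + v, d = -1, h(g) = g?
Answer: -44/5 ≈ -8.8000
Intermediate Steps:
L(r) = 1/(-1 - 4*r)
T(v) = v² + 9*v
L(-4)*(-112 + T(h(-5))) = (-1/(1 + 4*(-4)))*(-112 - 5*(9 - 5)) = (-1/(1 - 16))*(-112 - 5*4) = (-1/(-15))*(-112 - 20) = -1*(-1/15)*(-132) = (1/15)*(-132) = -44/5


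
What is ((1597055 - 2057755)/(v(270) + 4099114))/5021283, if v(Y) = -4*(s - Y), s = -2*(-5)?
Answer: -230350/10294016788791 ≈ -2.2377e-8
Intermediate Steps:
s = 10
v(Y) = -40 + 4*Y (v(Y) = -4*(10 - Y) = -40 + 4*Y)
((1597055 - 2057755)/(v(270) + 4099114))/5021283 = ((1597055 - 2057755)/((-40 + 4*270) + 4099114))/5021283 = -460700/((-40 + 1080) + 4099114)*(1/5021283) = -460700/(1040 + 4099114)*(1/5021283) = -460700/4100154*(1/5021283) = -460700*1/4100154*(1/5021283) = -230350/2050077*1/5021283 = -230350/10294016788791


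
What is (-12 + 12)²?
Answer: 0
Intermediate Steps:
(-12 + 12)² = 0² = 0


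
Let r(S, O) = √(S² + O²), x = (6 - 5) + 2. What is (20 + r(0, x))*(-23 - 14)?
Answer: -851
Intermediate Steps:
x = 3 (x = 1 + 2 = 3)
r(S, O) = √(O² + S²)
(20 + r(0, x))*(-23 - 14) = (20 + √(3² + 0²))*(-23 - 14) = (20 + √(9 + 0))*(-37) = (20 + √9)*(-37) = (20 + 3)*(-37) = 23*(-37) = -851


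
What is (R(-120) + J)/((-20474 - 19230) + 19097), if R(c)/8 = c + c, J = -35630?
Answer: 37550/20607 ≈ 1.8222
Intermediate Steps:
R(c) = 16*c (R(c) = 8*(c + c) = 8*(2*c) = 16*c)
(R(-120) + J)/((-20474 - 19230) + 19097) = (16*(-120) - 35630)/((-20474 - 19230) + 19097) = (-1920 - 35630)/(-39704 + 19097) = -37550/(-20607) = -37550*(-1/20607) = 37550/20607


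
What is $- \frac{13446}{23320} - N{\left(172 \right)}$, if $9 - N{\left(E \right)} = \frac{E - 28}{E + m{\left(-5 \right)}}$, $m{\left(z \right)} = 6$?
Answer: $- \frac{9098487}{1037740} \approx -8.7676$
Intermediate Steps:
$N{\left(E \right)} = 9 - \frac{-28 + E}{6 + E}$ ($N{\left(E \right)} = 9 - \frac{E - 28}{E + 6} = 9 - \frac{-28 + E}{6 + E}$)
$- \frac{13446}{23320} - N{\left(172 \right)} = - \frac{13446}{23320} - \frac{2 \left(41 + 4 \cdot 172\right)}{6 + 172} = \left(-13446\right) \frac{1}{23320} - \frac{2 \left(41 + 688\right)}{178} = - \frac{6723}{11660} - 2 \cdot \frac{1}{178} \cdot 729 = - \frac{6723}{11660} - \frac{729}{89} = - \frac{9098487}{1037740}$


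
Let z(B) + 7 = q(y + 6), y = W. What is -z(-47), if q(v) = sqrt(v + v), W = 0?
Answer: 7 - 2*sqrt(3) ≈ 3.5359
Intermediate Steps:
y = 0
q(v) = sqrt(2)*sqrt(v) (q(v) = sqrt(2*v) = sqrt(2)*sqrt(v))
z(B) = -7 + 2*sqrt(3) (z(B) = -7 + sqrt(2)*sqrt(0 + 6) = -7 + sqrt(2)*sqrt(6) = -7 + 2*sqrt(3))
-z(-47) = -(-7 + 2*sqrt(3)) = 7 - 2*sqrt(3)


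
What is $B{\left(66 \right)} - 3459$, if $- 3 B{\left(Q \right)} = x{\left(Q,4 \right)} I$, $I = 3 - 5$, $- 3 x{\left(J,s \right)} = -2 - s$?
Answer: $- \frac{10373}{3} \approx -3457.7$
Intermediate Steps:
$x{\left(J,s \right)} = \frac{2}{3} + \frac{s}{3}$ ($x{\left(J,s \right)} = - \frac{-2 - s}{3} = \frac{2}{3} + \frac{s}{3}$)
$I = -2$
$B{\left(Q \right)} = \frac{4}{3}$ ($B{\left(Q \right)} = - \frac{\left(\frac{2}{3} + \frac{1}{3} \cdot 4\right) \left(-2\right)}{3} = - \frac{\left(\frac{2}{3} + \frac{4}{3}\right) \left(-2\right)}{3} = - \frac{2 \left(-2\right)}{3} = \left(- \frac{1}{3}\right) \left(-4\right) = \frac{4}{3}$)
$B{\left(66 \right)} - 3459 = \frac{4}{3} - 3459 = - \frac{10373}{3}$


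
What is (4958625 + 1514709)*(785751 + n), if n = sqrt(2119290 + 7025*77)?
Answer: 5086428663834 + 6473334*sqrt(2660215) ≈ 5.0970e+12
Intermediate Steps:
n = sqrt(2660215) (n = sqrt(2119290 + 540925) = sqrt(2660215) ≈ 1631.0)
(4958625 + 1514709)*(785751 + n) = (4958625 + 1514709)*(785751 + sqrt(2660215)) = 6473334*(785751 + sqrt(2660215)) = 5086428663834 + 6473334*sqrt(2660215)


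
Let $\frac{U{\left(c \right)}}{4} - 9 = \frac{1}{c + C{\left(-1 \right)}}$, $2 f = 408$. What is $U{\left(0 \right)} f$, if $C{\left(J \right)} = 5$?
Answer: $\frac{37536}{5} \approx 7507.2$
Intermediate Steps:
$f = 204$ ($f = \frac{1}{2} \cdot 408 = 204$)
$U{\left(c \right)} = 36 + \frac{4}{5 + c}$ ($U{\left(c \right)} = 36 + \frac{4}{c + 5} = 36 + \frac{4}{5 + c}$)
$U{\left(0 \right)} f = \frac{4 \left(46 + 9 \cdot 0\right)}{5 + 0} \cdot 204 = \frac{4 \left(46 + 0\right)}{5} \cdot 204 = 4 \cdot \frac{1}{5} \cdot 46 \cdot 204 = \frac{184}{5} \cdot 204 = \frac{37536}{5}$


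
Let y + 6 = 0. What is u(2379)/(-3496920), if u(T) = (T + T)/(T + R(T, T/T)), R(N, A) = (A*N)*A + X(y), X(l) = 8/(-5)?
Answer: -793/2772125048 ≈ -2.8606e-7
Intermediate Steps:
y = -6 (y = -6 + 0 = -6)
X(l) = -8/5 (X(l) = 8*(-⅕) = -8/5)
R(N, A) = -8/5 + N*A² (R(N, A) = (A*N)*A - 8/5 = N*A² - 8/5 = -8/5 + N*A²)
u(T) = 2*T/(-8/5 + 2*T) (u(T) = (T + T)/(T + (-8/5 + T*(T/T)²)) = (2*T)/(T + (-8/5 + T*1²)) = (2*T)/(T + (-8/5 + T*1)) = (2*T)/(T + (-8/5 + T)) = (2*T)/(-8/5 + 2*T) = 2*T/(-8/5 + 2*T))
u(2379)/(-3496920) = (5*2379/(-4 + 5*2379))/(-3496920) = (5*2379/(-4 + 11895))*(-1/3496920) = (5*2379/11891)*(-1/3496920) = (5*2379*(1/11891))*(-1/3496920) = (11895/11891)*(-1/3496920) = -793/2772125048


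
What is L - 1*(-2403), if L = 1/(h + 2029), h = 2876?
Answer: 11786716/4905 ≈ 2403.0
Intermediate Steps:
L = 1/4905 (L = 1/(2876 + 2029) = 1/4905 ≈ 0.00020387)
L - 1*(-2403) = 1/4905 - 1*(-2403) = 1/4905 + 2403 = 11786716/4905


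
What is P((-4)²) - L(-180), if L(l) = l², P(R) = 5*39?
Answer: -32205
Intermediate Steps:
P(R) = 195
P((-4)²) - L(-180) = 195 - 1*(-180)² = 195 - 1*32400 = 195 - 32400 = -32205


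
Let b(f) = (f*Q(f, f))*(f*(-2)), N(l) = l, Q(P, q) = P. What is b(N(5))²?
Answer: 62500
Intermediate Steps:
b(f) = -2*f³ (b(f) = (f*f)*(f*(-2)) = f²*(-2*f) = -2*f³)
b(N(5))² = (-2*5³)² = (-2*125)² = (-250)² = 62500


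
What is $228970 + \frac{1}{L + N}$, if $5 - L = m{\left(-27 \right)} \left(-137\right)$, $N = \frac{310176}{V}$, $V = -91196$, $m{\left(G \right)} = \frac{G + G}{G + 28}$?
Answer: $\frac{38611337239671}{168630551} \approx 2.2897 \cdot 10^{5}$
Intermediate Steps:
$m{\left(G \right)} = \frac{2 G}{28 + G}$
$N = - \frac{77544}{22799}$ ($N = \frac{310176}{-91196} = 310176 \left(- \frac{1}{91196}\right) = - \frac{77544}{22799} \approx -3.4012$)
$L = -7393$ ($L = 5 - 2 \left(-27\right) \frac{1}{28 - 27} \left(-137\right) = 5 - 2 \left(-27\right) 1^{-1} \left(-137\right) = 5 - 2 \left(-27\right) 1 \left(-137\right) = 5 - \left(-54\right) \left(-137\right) = 5 - 7398 = -7393$)
$228970 + \frac{1}{L + N} = 228970 + \frac{1}{-7393 - \frac{77544}{22799}} = 228970 + \frac{1}{- \frac{168630551}{22799}} = 228970 - \frac{22799}{168630551} = \frac{38611337239671}{168630551}$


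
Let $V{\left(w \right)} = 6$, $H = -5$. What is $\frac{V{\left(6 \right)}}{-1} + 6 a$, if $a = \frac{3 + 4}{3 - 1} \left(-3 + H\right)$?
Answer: $-174$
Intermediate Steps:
$a = -28$ ($a = \frac{3 + 4}{3 - 1} \left(-3 - 5\right) = \frac{7}{2} \left(-8\right) = -28$)
$\frac{V{\left(6 \right)}}{-1} + 6 a = \frac{6}{-1} + 6 \left(-28\right) = 6 \left(-1\right) - 168 = -6 - 168 = -174$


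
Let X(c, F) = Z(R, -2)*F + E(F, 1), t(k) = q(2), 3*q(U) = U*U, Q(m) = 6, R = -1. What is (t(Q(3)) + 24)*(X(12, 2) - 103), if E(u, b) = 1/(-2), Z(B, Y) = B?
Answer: -8018/3 ≈ -2672.7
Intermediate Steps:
q(U) = U²/3 (q(U) = (U*U)/3 = U²/3)
E(u, b) = -½
t(k) = 4/3 (t(k) = (⅓)*2² = (⅓)*4 = 4/3)
X(c, F) = -½ - F (X(c, F) = -F - ½ = -½ - F)
(t(Q(3)) + 24)*(X(12, 2) - 103) = (4/3 + 24)*((-½ - 1*2) - 103) = 76*((-½ - 2) - 103)/3 = 76*(-5/2 - 103)/3 = (76/3)*(-211/2) = -8018/3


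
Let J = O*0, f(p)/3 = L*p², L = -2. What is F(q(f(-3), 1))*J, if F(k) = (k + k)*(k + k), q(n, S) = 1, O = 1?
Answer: 0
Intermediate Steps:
f(p) = -6*p² (f(p) = 3*(-2*p²) = -6*p²)
F(k) = 4*k² (F(k) = (2*k)*(2*k) = 4*k²)
J = 0 (J = 1*0 = 0)
F(q(f(-3), 1))*J = (4*1²)*0 = (4*1)*0 = 4*0 = 0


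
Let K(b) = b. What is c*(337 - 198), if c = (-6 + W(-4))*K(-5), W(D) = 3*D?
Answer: 12510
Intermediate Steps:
c = 90 (c = (-6 + 3*(-4))*(-5) = (-6 - 12)*(-5) = -18*(-5) = 90)
c*(337 - 198) = 90*(337 - 198) = 90*139 = 12510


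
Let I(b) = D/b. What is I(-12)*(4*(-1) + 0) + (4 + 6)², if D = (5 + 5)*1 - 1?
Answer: 103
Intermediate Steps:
D = 9 (D = 10*1 - 1 = 10 - 1 = 9)
I(b) = 9/b
I(-12)*(4*(-1) + 0) + (4 + 6)² = (9/(-12))*(4*(-1) + 0) + (4 + 6)² = (9*(-1/12))*(-4 + 0) + 10² = -¾*(-4) + 100 = 3 + 100 = 103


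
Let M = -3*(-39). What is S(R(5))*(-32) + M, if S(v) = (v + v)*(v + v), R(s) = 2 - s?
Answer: -1035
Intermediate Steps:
S(v) = 4*v² (S(v) = (2*v)*(2*v) = 4*v²)
M = 117
S(R(5))*(-32) + M = (4*(2 - 1*5)²)*(-32) + 117 = (4*(2 - 5)²)*(-32) + 117 = (4*(-3)²)*(-32) + 117 = (4*9)*(-32) + 117 = 36*(-32) + 117 = -1152 + 117 = -1035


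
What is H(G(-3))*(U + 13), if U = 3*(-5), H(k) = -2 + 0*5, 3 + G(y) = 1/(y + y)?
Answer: 4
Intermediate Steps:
G(y) = -3 + 1/(2*y) (G(y) = -3 + 1/(y + y) = -3 + 1/(2*y))
H(k) = -2 (H(k) = -2 + 0 = -2)
U = -15
H(G(-3))*(U + 13) = -2*(-15 + 13) = -2*(-2) = 4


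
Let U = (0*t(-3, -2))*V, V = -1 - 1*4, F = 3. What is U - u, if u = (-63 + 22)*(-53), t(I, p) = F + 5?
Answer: -2173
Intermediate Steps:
t(I, p) = 8 (t(I, p) = 3 + 5 = 8)
V = -5 (V = -1 - 4 = -5)
u = 2173 (u = -41*(-53) = 2173)
U = 0 (U = (0*8)*(-5) = 0*(-5) = 0)
U - u = 0 - 1*2173 = 0 - 2173 = -2173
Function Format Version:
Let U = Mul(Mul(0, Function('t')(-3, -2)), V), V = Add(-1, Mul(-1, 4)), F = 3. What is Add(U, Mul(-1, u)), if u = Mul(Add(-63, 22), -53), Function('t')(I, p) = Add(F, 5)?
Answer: -2173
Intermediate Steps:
Function('t')(I, p) = 8 (Function('t')(I, p) = Add(3, 5) = 8)
V = -5 (V = Add(-1, -4) = -5)
u = 2173 (u = Mul(-41, -53) = 2173)
U = 0 (U = Mul(Mul(0, 8), -5) = Mul(0, -5) = 0)
Add(U, Mul(-1, u)) = Add(0, Mul(-1, 2173)) = Add(0, -2173) = -2173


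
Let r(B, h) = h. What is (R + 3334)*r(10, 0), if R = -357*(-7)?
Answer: 0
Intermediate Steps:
R = 2499
(R + 3334)*r(10, 0) = (2499 + 3334)*0 = 5833*0 = 0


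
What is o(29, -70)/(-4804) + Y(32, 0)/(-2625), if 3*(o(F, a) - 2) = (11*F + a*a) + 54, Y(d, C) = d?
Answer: -1590951/4203500 ≈ -0.37848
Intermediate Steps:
o(F, a) = 20 + a²/3 + 11*F/3 (o(F, a) = 2 + ((11*F + a*a) + 54)/3 = 2 + ((11*F + a²) + 54)/3 = 2 + ((a² + 11*F) + 54)/3 = 2 + (54 + a² + 11*F)/3 = 2 + (18 + a²/3 + 11*F/3) = 20 + a²/3 + 11*F/3)
o(29, -70)/(-4804) + Y(32, 0)/(-2625) = (20 + (⅓)*(-70)² + (11/3)*29)/(-4804) + 32/(-2625) = (20 + (⅓)*4900 + 319/3)*(-1/4804) + 32*(-1/2625) = (20 + 4900/3 + 319/3)*(-1/4804) - 32/2625 = (5279/3)*(-1/4804) - 32/2625 = -5279/14412 - 32/2625 = -1590951/4203500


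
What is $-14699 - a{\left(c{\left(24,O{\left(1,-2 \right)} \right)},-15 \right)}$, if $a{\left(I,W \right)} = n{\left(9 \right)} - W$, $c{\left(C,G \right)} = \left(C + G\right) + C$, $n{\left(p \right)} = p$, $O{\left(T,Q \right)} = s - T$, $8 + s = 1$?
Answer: $-14723$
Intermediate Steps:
$s = -7$ ($s = -8 + 1 = -7$)
$O{\left(T,Q \right)} = -7 - T$
$c{\left(C,G \right)} = G + 2 C$
$a{\left(I,W \right)} = 9 - W$
$-14699 - a{\left(c{\left(24,O{\left(1,-2 \right)} \right)},-15 \right)} = -14699 - \left(9 - -15\right) = -14699 - \left(9 + 15\right) = -14699 - 24 = -14723$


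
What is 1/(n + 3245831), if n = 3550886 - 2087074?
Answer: 1/4709643 ≈ 2.1233e-7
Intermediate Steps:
n = 1463812
1/(n + 3245831) = 1/(1463812 + 3245831) = 1/4709643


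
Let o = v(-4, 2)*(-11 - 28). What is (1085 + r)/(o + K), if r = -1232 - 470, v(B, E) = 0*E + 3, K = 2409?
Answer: -617/2292 ≈ -0.26920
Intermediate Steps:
v(B, E) = 3 (v(B, E) = 0 + 3 = 3)
o = -117 (o = 3*(-11 - 28) = 3*(-39) = -117)
r = -1702
(1085 + r)/(o + K) = (1085 - 1702)/(-117 + 2409) = -617/2292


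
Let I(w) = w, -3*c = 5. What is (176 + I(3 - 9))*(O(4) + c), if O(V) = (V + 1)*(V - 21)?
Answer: -44200/3 ≈ -14733.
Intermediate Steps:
c = -5/3 (c = -1/3*5 = -5/3 ≈ -1.6667)
O(V) = (1 + V)*(-21 + V)
(176 + I(3 - 9))*(O(4) + c) = (176 + (3 - 9))*((-21 + 4**2 - 20*4) - 5/3) = (176 - 6)*((-21 + 16 - 80) - 5/3) = 170*(-85 - 5/3) = 170*(-260/3) = -44200/3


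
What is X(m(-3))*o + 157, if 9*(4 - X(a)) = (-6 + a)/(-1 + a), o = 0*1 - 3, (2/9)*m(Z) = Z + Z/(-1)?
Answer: 147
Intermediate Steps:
m(Z) = 0 (m(Z) = 9*(Z + Z/(-1))/2 = 9*(Z + Z*(-1))/2 = 9*(Z - Z)/2 = (9/2)*0 = 0)
o = -3 (o = 0 - 3 = -3)
X(a) = 4 - (-6 + a)/(9*(-1 + a))
X(m(-3))*o + 157 = (5*(-6 + 7*0)/(9*(-1 + 0)))*(-3) + 157 = ((5/9)*(-6 + 0)/(-1))*(-3) + 157 = ((5/9)*(-1)*(-6))*(-3) + 157 = (10/3)*(-3) + 157 = -10 + 157 = 147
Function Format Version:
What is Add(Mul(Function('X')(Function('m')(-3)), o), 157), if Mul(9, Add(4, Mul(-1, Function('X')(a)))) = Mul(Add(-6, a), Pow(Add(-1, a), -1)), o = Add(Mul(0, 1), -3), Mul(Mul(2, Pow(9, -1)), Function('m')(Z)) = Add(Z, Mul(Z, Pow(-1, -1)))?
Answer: 147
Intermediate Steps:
Function('m')(Z) = 0 (Function('m')(Z) = Mul(Rational(9, 2), Add(Z, Mul(Z, Pow(-1, -1)))) = Mul(Rational(9, 2), Add(Z, Mul(Z, -1))) = Mul(Rational(9, 2), Add(Z, Mul(-1, Z))) = Mul(Rational(9, 2), 0) = 0)
o = -3 (o = Add(0, -3) = -3)
Function('X')(a) = Add(4, Mul(Rational(-1, 9), Pow(Add(-1, a), -1), Add(-6, a))) (Function('X')(a) = Add(4, Mul(Rational(-1, 9), Mul(Add(-6, a), Pow(Add(-1, a), -1)))) = Add(4, Mul(Rational(-1, 9), Mul(Pow(Add(-1, a), -1), Add(-6, a)))) = Add(4, Mul(Rational(-1, 9), Pow(Add(-1, a), -1), Add(-6, a))))
Add(Mul(Function('X')(Function('m')(-3)), o), 157) = Add(Mul(Mul(Rational(5, 9), Pow(Add(-1, 0), -1), Add(-6, Mul(7, 0))), -3), 157) = Add(Mul(Mul(Rational(5, 9), Pow(-1, -1), Add(-6, 0)), -3), 157) = Add(Mul(Mul(Rational(5, 9), -1, -6), -3), 157) = Add(Mul(Rational(10, 3), -3), 157) = Add(-10, 157) = 147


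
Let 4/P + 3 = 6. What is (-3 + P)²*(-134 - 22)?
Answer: -1300/3 ≈ -433.33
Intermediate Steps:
P = 4/3 (P = 4/(-3 + 6) = 4/3 ≈ 1.3333)
(-3 + P)²*(-134 - 22) = (-3 + 4/3)²*(-134 - 22) = (-5/3)²*(-156) = (25/9)*(-156) = -1300/3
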